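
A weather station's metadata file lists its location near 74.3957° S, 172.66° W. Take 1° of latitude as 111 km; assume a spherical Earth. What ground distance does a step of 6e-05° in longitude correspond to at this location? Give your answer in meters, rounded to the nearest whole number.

One degree of longitude here spans 111000 × cos 74.3957° = 111000 × 0.2690 ≈ 29858.1 m; 6e-05° of that is 1.79149 m.

2 meters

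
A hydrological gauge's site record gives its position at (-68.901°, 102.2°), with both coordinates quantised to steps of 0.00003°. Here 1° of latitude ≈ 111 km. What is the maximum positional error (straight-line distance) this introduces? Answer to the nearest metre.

2 metres

With a 0.00003° grid the true value lies within half a step, ±0.00003°/2 = ±1.5e-05°, of the stored one.
N–S: 1.5e-05° × 111000 m/° = 1.665 m.
E–W at 68.901°: 1.5e-05° × 111000 × cos 68.901° = 1.5e-05 × 111000 × 0.3600 ≈ 0.599368 m.
Combining orthogonally: (1.665² + 0.599368²)^½ ≈ 1.7696 m.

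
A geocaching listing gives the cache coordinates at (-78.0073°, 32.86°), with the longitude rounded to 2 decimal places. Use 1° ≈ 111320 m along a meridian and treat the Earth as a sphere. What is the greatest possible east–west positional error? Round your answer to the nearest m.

116 m

Rounding to 2 decimal places leaves the longitude within ±0.005° of the true value.
At latitude 78.0073° a degree of longitude spans 111320 m × cos 78.0073° = 111320 × 0.2078 ≈ 23130.9 m.
East–west error: 0.005° × 23130.9 m/° ≈ 115.654 m.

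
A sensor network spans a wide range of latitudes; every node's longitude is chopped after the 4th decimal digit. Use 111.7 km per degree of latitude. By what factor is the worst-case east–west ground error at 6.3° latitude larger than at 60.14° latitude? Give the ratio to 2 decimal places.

Truncating at 4 decimal places can drop up to a full unit in the last place, so the longitude may be off by as much as 0.0001°.
At 6.3°: 0.0001° × 111700 × cos 6.3° = 0.0001 × 111700 × 0.9940 ≈ 11.103 m.
At 60.14°: 0.0001° × 111700 × cos 60.14° = 0.0001 × 111700 × 0.4979 ≈ 5.5613 m.
The ratio reduces to cos 6.3° / cos 60.14° = 0.9940/0.4979 ≈ 1.9964.

2.00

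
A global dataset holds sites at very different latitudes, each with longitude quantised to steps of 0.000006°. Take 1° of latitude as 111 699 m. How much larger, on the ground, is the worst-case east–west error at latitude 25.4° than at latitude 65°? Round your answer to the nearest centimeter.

With a 0.000006° grid the true value lies within half a step, ±0.000006°/2 = ±3e-06°, of the stored one.
At 25.4°: 3e-06° × 111699 × cos 25.4° = 3e-06 × 111699 × 0.9033 ≈ 0.3027 m.
Error at 65° = 3e-06° × 111699 × cos 65° ≈ 0.3351 × 0.4226 = 0.14162 m.
Difference: 0.3027 − 0.14162 = 0.16109 m.
That is 0.161087 m = 16.109 cm.

16 centimeters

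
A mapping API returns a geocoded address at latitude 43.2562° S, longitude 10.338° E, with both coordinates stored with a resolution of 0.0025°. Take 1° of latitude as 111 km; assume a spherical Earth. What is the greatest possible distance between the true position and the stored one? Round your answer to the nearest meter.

With a 0.0025° grid the true value lies within half a step, ±0.0025°/2 = ±0.00125°, of the stored one.
N–S: 0.00125° × 111000 m/° = 138.75 m.
Longitude error → 0.00125 × 111000 × cos 43.2562° = 0.00125 × 111000 × 0.7283 ≈ 101.051 m.
The two errors are perpendicular, so the maximum displacement is √(138.75² + 101.051²) ≈ 171.648 m.

172 meters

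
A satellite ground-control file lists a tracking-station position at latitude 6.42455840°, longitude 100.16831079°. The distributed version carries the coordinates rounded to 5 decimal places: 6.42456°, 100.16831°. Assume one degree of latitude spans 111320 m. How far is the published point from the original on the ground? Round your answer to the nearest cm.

20 cm

Δlat = 6.42455840 − 6.42456 = -0.00000160°; Δlon = 100.16831079 − 100.16831 = +0.00000079°.
North–south shift: -0.00000160 × 111320 = -0.178112 m.
E–W at 6.42456°: 0.00000079° × 111320 × cos 6.42456° = 0.00000079 × 111320 × 0.9937 ≈ 0.0873905 m.
Combined displacement = (0.178112² + 0.0873905²)^½ ≈ 0.198396 m.
That is 0.198396 m = 19.84 cm.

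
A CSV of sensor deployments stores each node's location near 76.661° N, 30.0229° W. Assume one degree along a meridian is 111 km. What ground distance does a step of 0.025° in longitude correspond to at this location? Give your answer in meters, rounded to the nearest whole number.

640 meters

0.025° of longitude at 76.661° is 0.025 × 111000 × cos 76.661° ≈ 0.025 × 25609 = 640.226 m.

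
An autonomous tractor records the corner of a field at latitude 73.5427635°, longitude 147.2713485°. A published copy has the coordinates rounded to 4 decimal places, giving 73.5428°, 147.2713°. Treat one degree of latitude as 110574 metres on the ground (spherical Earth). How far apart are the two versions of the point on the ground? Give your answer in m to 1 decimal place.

4.3 m

Δlat = 73.5427635 − 73.5428 = -0.0000365°; Δlon = 147.2713485 − 147.2713 = +0.0000485°.
North–south shift: -0.0000365 × 110574 = -4.03595 m.
E–W at 73.5428°: 0.0000485° × 110574 × cos 73.5428° = 0.0000485 × 110574 × 0.2833 ≈ 1.51929 m.
Hypotenuse of the two orthogonal shifts: √(4.03595² + 1.51929²) = 4.31244 m.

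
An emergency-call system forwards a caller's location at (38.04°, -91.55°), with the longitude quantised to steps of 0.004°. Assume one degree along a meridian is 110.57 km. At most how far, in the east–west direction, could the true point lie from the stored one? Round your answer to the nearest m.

With a 0.004° grid the true value lies within half a step, ±0.004°/2 = ±0.002°, of the stored one.
One degree of longitude at 38.04° is 110570 × cos 38.04° ≈ 110570 × 0.7876 = 87082.8 m.
East–west error: 0.002° × 87082.8 m/° ≈ 174.166 m.

174 m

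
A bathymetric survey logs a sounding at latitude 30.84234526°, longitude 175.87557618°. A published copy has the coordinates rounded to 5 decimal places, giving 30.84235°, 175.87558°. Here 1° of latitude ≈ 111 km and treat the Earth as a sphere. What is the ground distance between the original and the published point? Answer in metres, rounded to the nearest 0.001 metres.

0.640 metres

The latitude changed by -0.00000474° and the longitude by -0.00000382°.
North–south shift: -0.00000474 × 111000 = -0.52614 m.
East–west at this latitude: -0.00000382° × 111000 × cos 30.8423° ≈ -0.00000382 × 95302.5 = -0.364056 m.
Distance: √(0.52614² + 0.364056²) ≈ 0.639812 m.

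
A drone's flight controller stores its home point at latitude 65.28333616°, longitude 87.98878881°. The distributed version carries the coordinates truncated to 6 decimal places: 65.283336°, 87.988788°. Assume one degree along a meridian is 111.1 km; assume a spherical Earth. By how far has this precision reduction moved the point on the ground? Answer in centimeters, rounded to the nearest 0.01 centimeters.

4.16 centimeters

Δlat = 65.28333616 − 65.283336 = +0.00000016°; Δlon = 87.98878881 − 87.988788 = +0.00000081°.
N–S: 0.00000016° × 111100 m/° = 0.017776 m.
East–west at this latitude: 0.00000081° × 111100 × cos 65.2833° ≈ 0.00000081 × 46454.4 = 0.0376281 m.
Hypotenuse of the two orthogonal shifts: √(0.017776² + 0.0376281²) = 0.0416156 m.
That is 0.0416156 m = 4.1616 cm.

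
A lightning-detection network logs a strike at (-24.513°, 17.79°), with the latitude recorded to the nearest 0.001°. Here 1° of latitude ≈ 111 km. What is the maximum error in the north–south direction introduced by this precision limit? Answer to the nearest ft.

182 ft

Rounding to 3 decimal places leaves the latitude within ±0.0005° of the true value.
So the N–S error is at most 0.0005 × 111000 = 55.5 m.
Converting: 55.5 m × 3.2808 ft/m ≈ 182.09 ft.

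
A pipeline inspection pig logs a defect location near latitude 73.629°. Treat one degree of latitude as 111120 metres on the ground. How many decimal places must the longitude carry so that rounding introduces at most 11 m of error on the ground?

4 decimal places

At 73.629° one degree of longitude covers 111120 × cos 73.629° ≈ 111120 × 0.2819 ≈ 31319.8 m.
With N decimal places the half-ulp bound is 0.5·10⁻ᴺ°, or 0.5·10⁻ᴺ × 31319.8 m on the ground.
Setting 15659.9 × 10⁻ᴺ ≤ 11 gives 10ᴺ ≥ 1424, i.e. N ≥ 3.15.
N = 3 would give 15.7 m (too coarse); N = 4 gives 1.57 m ≤ 11 m.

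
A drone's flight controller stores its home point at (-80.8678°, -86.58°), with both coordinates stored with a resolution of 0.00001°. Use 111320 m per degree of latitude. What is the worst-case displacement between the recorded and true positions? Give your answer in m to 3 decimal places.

0.564 m

With a 0.00001° grid the true value lies within half a step, ±0.00001°/2 = ±5e-06°, of the stored one.
North–south component: 5e-06° × 111320 = 0.5566 m.
Longitude error → 5e-06 × 111320 × cos 80.8678° = 5e-06 × 111320 × 0.1587 ≈ 0.0883396 m.
The two errors are perpendicular, so the maximum displacement is √(0.5566² + 0.0883396²) ≈ 0.563567 m.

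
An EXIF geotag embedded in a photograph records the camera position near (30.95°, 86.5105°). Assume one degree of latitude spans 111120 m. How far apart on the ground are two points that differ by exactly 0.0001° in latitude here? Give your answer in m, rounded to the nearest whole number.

11 m

0.0001° × 111120 m/° = 11.112 m.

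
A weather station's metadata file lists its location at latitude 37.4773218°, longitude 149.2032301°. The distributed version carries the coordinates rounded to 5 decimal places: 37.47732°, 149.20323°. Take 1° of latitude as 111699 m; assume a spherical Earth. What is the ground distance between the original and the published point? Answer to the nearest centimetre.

20 centimetres

Δlat = 37.4773218 − 37.47732 = +0.0000018°; Δlon = 149.2032301 − 149.20323 = +0.0000001°.
N–S: 0.0000018° × 111699 m/° = 0.201058 m.
East–west at this latitude: 0.0000001° × 111699 × cos 37.4773° ≈ 0.0000001 × 88643.7 = 0.00886437 m.
Hypotenuse of the two orthogonal shifts: √(0.201058² + 0.00886437²) = 0.201254 m.
That is 0.201254 m = 20.125 cm.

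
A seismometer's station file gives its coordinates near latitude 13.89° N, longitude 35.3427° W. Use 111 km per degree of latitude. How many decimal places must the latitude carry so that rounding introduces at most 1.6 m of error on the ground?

One degree of latitude covers 111000 m.
N decimal places → at most half a unit in the last place, 0.5 × 10⁻ᴺ° = 111000/2 × 10⁻ᴺ m.
Setting 55500 × 10⁻ᴺ ≤ 1.6 gives 10ᴺ ≥ 3.469e+04, i.e. N ≥ 4.54.
So 5 decimal places suffice (0.555 m); 4 would allow up to 5.55 m.

5 decimal places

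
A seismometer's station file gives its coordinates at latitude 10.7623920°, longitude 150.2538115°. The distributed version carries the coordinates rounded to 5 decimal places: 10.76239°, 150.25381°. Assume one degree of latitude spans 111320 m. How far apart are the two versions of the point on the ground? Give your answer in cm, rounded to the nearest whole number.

28 cm

Δlat = 10.7623920 − 10.76239 = +0.0000020°; Δlon = 150.2538115 − 150.25381 = +0.0000015°.
N–S: 0.0000020° × 111320 m/° = 0.22264 m.
E–W at 10.7624°: 0.0000015° × 111320 × cos 10.7624° = 0.0000015 × 111320 × 0.9824 ≈ 0.164043 m.
Hypotenuse of the two orthogonal shifts: √(0.22264² + 0.164043²) = 0.276548 m.
That is 0.276548 m = 27.655 cm.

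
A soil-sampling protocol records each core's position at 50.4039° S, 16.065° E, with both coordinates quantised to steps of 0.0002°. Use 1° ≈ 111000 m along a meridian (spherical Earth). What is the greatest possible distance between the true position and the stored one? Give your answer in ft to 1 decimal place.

With a 0.0002° grid the true value lies within half a step, ±0.0002°/2 = ±0.0001°, of the stored one.
North–south component: 0.0001° × 111000 = 11.1 m.
E–W at 50.4039°: 0.0001° × 111000 × cos 50.4039° = 0.0001 × 111000 × 0.6374 ≈ 7.07482 m.
The two errors are perpendicular, so the maximum displacement is √(11.1² + 7.07482²) ≈ 13.1629 m.
In feet: 13.1629 m ÷ 0.3048 ≈ 43.186 ft.

43.2 ft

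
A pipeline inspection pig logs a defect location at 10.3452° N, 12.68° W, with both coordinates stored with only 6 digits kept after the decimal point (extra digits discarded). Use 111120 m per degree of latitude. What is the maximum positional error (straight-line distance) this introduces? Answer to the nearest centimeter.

Truncating at 6 decimal places can drop up to a full unit in the last place, so each coordinate may be off by as much as 1e-06°.
N–S: 1e-06° × 111120 m/° = 0.11112 m.
East–west component at 10.3452°: 1e-06° × 111120 × cos 10.3452° ≈ 1e-06 × 109314 ≈ 0.109314 m.
The two errors are perpendicular, so the maximum displacement is √(0.11112² + 0.109314²) ≈ 0.155875 m.
That is 0.155875 m = 15.588 cm.

16 centimeters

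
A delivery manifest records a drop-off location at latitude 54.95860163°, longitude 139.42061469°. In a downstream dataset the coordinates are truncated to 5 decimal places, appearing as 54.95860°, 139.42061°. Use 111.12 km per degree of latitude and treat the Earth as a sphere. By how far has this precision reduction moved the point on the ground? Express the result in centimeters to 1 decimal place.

Δlat = 54.95860163 − 54.95860 = +0.00000163°; Δlon = 139.42061469 − 139.42061 = +0.00000469°.
North–south shift: 0.00000163 × 111120 = 0.181126 m.
East–west at this latitude: 0.00000469° × 111120 × cos 54.9586° ≈ 0.00000469 × 63801.6 = 0.299229 m.
Combined displacement = (0.181126² + 0.299229²)^½ ≈ 0.349778 m.
That is 0.349778 m = 34.978 cm.

35.0 centimeters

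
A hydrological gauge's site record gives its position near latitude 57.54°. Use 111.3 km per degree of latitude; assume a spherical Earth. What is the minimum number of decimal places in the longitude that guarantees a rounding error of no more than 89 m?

At 57.54° one degree of longitude covers 111300 × cos 57.54° ≈ 111300 × 0.5367 ≈ 59735.9 m.
N decimal places → at most half a unit in the last place, 0.5 × 10⁻ᴺ° = 59735.9/2 × 10⁻ᴺ m.
Setting 29867.9 × 10⁻ᴺ ≤ 89 gives 10ᴺ ≥ 335.6, i.e. N ≥ 2.53.
N = 2 would give 299 m (too coarse); N = 3 gives 29.9 m ≤ 89 m.

3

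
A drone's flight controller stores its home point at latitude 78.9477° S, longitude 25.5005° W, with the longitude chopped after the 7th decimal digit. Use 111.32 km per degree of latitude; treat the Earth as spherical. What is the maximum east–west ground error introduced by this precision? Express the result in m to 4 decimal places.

Truncating at 7 decimal places can drop up to a full unit in the last place, so the longitude may be off by as much as 1e-07°.
At latitude 78.9477° a degree of longitude spans 111320 m × cos 78.9477° = 111320 × 0.1917 ≈ 21340.6 m.
East–west error: 1e-07° × 21340.6 m/° ≈ 0.00213406 m.

0.0021 m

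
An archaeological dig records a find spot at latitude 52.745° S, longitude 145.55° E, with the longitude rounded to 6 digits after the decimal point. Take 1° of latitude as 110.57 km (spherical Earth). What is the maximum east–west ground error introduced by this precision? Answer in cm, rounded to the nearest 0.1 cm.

3.3 cm

Rounding to 6 decimal places leaves the longitude within ±5e-07° of the true value.
Parallels shrink by cos φ, so at 52.745° a degree of longitude is 110570 × 0.6054 ≈ 66935 m.
Maximum E–W displacement: 5e-07 × 66935 = 0.0334675 m.
That is 0.0334675 m = 3.3468 cm.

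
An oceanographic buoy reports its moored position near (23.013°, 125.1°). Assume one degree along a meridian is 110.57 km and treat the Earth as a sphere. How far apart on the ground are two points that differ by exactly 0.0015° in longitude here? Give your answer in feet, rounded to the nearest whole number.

One degree of longitude here spans 110570 × cos 23.013° = 110570 × 0.9204 ≈ 101770 m; 0.0015° of that is 152.656 m.
Converting: 152.656 m × 3.2808 ft/m ≈ 500.84 ft.

501 feet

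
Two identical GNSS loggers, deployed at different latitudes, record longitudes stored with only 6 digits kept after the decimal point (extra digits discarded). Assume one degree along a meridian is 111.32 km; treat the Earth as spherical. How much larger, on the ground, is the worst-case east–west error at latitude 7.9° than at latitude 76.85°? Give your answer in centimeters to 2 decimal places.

Truncating at 6 decimal places can drop up to a full unit in the last place, so the longitude may be off by as much as 1e-06°.
Error at 7.9° = 1e-06° × 111320 × cos 7.9° ≈ 0.11132 × 0.9905 = 0.11026 m.
Error at 76.85° = 1e-06° × 111320 × cos 76.85° ≈ 0.11132 × 0.2275 = 0.025325 m.
So the lower-latitude error exceeds the higher by 0.11026 − 0.025325 = 0.084938 m.
That is 0.0849381 m = 8.4938 cm.

8.49 centimeters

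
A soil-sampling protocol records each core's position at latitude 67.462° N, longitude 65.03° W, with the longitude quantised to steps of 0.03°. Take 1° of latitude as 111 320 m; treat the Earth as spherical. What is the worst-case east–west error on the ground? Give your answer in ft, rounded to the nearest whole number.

With a 0.03° grid the true value lies within half a step, ±0.03°/2 = ±0.015°, of the stored one.
One degree of longitude at 67.462° is 111320 × cos 67.462° ≈ 111320 × 0.3833 = 42668.5 m.
East–west error: 0.015° × 42668.5 m/° ≈ 640.028 m.
Converting: 640.028 m × 3.2808 ft/m ≈ 2099.8 ft.

2100 ft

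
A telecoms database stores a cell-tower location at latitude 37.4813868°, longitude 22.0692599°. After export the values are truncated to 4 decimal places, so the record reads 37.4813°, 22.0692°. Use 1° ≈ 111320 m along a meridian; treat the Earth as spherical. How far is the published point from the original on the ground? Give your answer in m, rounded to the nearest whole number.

11 m

The latitude changed by +0.0000868° and the longitude by +0.0000599°.
N–S: 0.0000868° × 111320 m/° = 9.66258 m.
East–west at this latitude: 0.0000599° × 111320 × cos 37.4813° ≈ 0.0000599 × 88338.2 = 5.29146 m.
Hypotenuse of the two orthogonal shifts: √(9.66258² + 5.29146²) = 11.0166 m.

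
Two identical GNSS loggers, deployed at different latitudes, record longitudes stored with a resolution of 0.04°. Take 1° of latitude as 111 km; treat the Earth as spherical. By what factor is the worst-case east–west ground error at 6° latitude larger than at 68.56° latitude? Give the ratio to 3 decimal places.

With a 0.04° grid the true value lies within half a step, ±0.04°/2 = ±0.02°, of the stored one.
Error at 6° = 0.02° × 111000 × cos 6° ≈ 2220 × 0.9945 = 2207.8 m.
Error at 68.56° = 0.02° × 111000 × cos 68.56° ≈ 2220 × 0.3655 = 811.47 m.
The ratio reduces to cos 6° / cos 68.56° = 0.9945/0.3655 ≈ 2.7208.

2.721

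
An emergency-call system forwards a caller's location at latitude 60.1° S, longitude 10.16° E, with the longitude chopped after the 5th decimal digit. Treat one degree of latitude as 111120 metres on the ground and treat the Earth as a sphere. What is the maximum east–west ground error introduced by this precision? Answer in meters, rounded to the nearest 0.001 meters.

Truncating at 5 decimal places can drop up to a full unit in the last place, so the longitude may be off by as much as 1e-05°.
One degree of longitude at 60.1° is 111120 × cos 60.1° ≈ 111120 × 0.4985 = 55392 m.
East–west error: 1e-05° × 55392 m/° ≈ 0.55392 m.

0.554 meters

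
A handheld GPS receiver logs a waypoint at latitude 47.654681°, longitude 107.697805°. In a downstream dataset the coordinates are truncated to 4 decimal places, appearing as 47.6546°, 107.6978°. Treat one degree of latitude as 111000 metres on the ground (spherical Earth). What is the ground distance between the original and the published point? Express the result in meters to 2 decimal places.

9.00 meters

Δlat = 47.654681 − 47.6546 = +0.000081°; Δlon = 107.697805 − 107.6978 = +0.000005°.
N–S: 0.000081° × 111000 m/° = 8.991 m.
East–west at this latitude: 0.000005° × 111000 × cos 47.6546° ≈ 0.000005 × 74769.4 = 0.373847 m.
Distance: √(8.991² + 0.373847²) ≈ 8.99877 m.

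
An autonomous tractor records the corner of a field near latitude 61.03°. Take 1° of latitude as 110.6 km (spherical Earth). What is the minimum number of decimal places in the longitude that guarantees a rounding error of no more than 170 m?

3 decimal places

At 61.03° one degree of longitude covers 110600 × cos 61.03° ≈ 110600 × 0.4844 ≈ 53569.3 m.
With N decimal places the half-ulp bound is 0.5·10⁻ᴺ°, or 0.5·10⁻ᴺ × 53569.3 m on the ground.
Need 0.5 × 53569.3 × 10⁻ᴺ ≤ 170 → 10⁻ᴺ ≤ 6.347e-03, so N ≥ 2.20.
So 3 decimal places suffice (26.8 m); 2 would allow up to 268 m.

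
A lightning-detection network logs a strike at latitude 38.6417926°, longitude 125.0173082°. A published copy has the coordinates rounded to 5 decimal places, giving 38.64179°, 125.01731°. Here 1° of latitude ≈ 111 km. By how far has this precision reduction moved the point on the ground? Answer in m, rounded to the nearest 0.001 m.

0.328 m

Δlat = 38.6417926 − 38.64179 = +0.0000026°; Δlon = 125.0173082 − 125.01731 = -0.0000018°.
N–S: 0.0000026° × 111000 m/° = 0.2886 m.
E–W at 38.6418°: -0.0000018° × 111000 × cos 38.6418° = -0.0000018 × 111000 × 0.7811 ≈ -0.156057 m.
Distance: √(0.2886² + 0.156057²) ≈ 0.328091 m.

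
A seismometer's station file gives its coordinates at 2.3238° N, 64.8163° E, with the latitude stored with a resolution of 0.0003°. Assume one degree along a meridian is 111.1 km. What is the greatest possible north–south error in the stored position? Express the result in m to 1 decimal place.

16.7 m

With a 0.0003° grid the true value lies within half a step, ±0.0003°/2 = ±0.00015°, of the stored one.
Along the meridian that is 0.00015° × 111100 m/° = 16.665 m.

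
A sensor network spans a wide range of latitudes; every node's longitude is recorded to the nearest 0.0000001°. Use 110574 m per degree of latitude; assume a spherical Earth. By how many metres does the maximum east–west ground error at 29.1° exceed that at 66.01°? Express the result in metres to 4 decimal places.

0.0026 metres

Rounding to 7 decimal places leaves the longitude within ±5e-08° of the true value.
Error at 29.1° = 5e-08° × 110574 × cos 29.1° ≈ 0.0055287 × 0.8738 = 0.0048308 m.
Error at 66.01° = 5e-08° × 110574 × cos 66.01° ≈ 0.0055287 × 0.4066 = 0.0022478 m.
So the lower-latitude error exceeds the higher by 0.0048308 − 0.0022478 = 0.002583 m.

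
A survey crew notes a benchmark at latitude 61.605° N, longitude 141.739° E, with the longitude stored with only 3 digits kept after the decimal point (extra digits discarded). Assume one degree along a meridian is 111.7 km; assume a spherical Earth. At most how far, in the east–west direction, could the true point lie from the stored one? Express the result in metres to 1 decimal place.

Truncating at 3 decimal places can drop up to a full unit in the last place, so the longitude may be off by as much as 0.001°.
One degree of longitude at 61.605° is 111700 × cos 61.605° ≈ 111700 × 0.4755 = 53118.6 m.
Maximum E–W displacement: 0.001 × 53118.6 = 53.1186 m.

53.1 metres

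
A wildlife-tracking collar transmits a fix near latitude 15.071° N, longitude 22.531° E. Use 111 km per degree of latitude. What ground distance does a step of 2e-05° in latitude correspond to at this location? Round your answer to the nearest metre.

2e-05° × 111000 m/° = 2.22 m.

2 metres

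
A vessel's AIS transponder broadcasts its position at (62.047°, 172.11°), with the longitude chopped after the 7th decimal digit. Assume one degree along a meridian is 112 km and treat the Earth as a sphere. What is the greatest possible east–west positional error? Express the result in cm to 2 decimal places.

Truncating at 7 decimal places can drop up to a full unit in the last place, so the longitude may be off by as much as 1e-07°.
At latitude 62.047° a degree of longitude spans 112000 m × cos 62.047° = 112000 × 0.4687 ≈ 52499.7 m.
So at most 1e-07° × 52499.7 ≈ 0.00524997 m east–west.
That is 0.00524997 m = 0.525 cm.

0.52 cm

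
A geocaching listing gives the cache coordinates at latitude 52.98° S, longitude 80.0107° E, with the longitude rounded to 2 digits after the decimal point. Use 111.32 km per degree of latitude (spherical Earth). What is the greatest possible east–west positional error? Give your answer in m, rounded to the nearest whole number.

Rounding to 2 decimal places leaves the longitude within ±0.005° of the true value.
Parallels shrink by cos φ, so at 52.98° a degree of longitude is 111320 × 0.6021 ≈ 67025.1 m.
East–west error: 0.005° × 67025.1 m/° ≈ 335.125 m.

335 m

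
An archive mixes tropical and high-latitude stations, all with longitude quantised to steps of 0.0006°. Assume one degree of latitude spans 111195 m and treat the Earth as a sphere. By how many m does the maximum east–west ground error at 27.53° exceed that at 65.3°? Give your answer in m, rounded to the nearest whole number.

With a 0.0006° grid the true value lies within half a step, ±0.0006°/2 = ±0.0003°, of the stored one.
Error at 27.53° = 0.0003° × 111195 × cos 27.53° ≈ 33.359 × 0.8868 = 29.581 m.
At 65.3°: 0.0003° × 111195 × cos 65.3° = 0.0003 × 111195 × 0.4179 ≈ 13.939 m.
So the lower-latitude error exceeds the higher by 29.581 − 13.939 = 15.642 m.

16 m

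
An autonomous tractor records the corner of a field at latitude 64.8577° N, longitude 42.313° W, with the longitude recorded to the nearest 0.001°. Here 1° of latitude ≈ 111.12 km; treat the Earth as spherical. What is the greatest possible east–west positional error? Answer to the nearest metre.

24 metres

Rounding to 3 decimal places leaves the longitude within ±0.0005° of the true value.
At latitude 64.8577° a degree of longitude spans 111120 m × cos 64.8577° = 111120 × 0.4249 ≈ 47211.3 m.
Maximum E–W displacement: 0.0005 × 47211.3 = 23.6057 m.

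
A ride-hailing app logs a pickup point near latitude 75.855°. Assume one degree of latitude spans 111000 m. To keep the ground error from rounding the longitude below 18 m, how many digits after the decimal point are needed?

3 decimal places

At 75.855° one degree of longitude covers 111000 × cos 75.855° ≈ 111000 × 0.2444 ≈ 27125.8 m.
With N decimal places the half-ulp bound is 0.5·10⁻ᴺ°, or 0.5·10⁻ᴺ × 27125.8 m on the ground.
Setting 13562.9 × 10⁻ᴺ ≤ 18 gives 10ᴺ ≥ 753.5, i.e. N ≥ 2.88.
At 2 places the error can reach 136 m, but 3 places keeps it to 13.6 m.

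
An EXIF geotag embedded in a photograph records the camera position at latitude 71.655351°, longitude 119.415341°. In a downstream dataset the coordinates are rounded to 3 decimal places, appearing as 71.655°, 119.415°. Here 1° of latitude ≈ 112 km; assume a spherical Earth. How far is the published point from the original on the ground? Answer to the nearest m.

41 m

Δlat = 71.655351 − 71.655 = +0.000351°; Δlon = 119.415341 − 119.415 = +0.000341°.
North–south shift: 0.000351 × 112000 = 39.312 m.
East–west at this latitude: 0.000341° × 112000 × cos 71.655° ≈ 0.000341 × 35250.7 = 12.0205 m.
Combined displacement = (39.312² + 12.0205²)^½ ≈ 41.1087 m.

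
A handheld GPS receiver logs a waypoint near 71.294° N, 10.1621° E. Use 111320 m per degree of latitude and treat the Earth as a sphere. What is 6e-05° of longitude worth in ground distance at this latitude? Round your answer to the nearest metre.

One degree of longitude here spans 111320 × cos 71.294° = 111320 × 0.3207 ≈ 35701.7 m; 6e-05° of that is 2.1421 m.

2 metres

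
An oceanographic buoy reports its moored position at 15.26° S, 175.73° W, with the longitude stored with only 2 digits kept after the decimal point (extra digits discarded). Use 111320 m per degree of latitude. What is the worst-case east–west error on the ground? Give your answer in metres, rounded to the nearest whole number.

Truncating at 2 decimal places can drop up to a full unit in the last place, so the longitude may be off by as much as 0.01°.
Parallels shrink by cos φ, so at 15.26° a degree of longitude is 111320 × 0.9647 ≈ 107395 m.
So at most 0.01° × 107395 ≈ 1073.95 m east–west.

1074 metres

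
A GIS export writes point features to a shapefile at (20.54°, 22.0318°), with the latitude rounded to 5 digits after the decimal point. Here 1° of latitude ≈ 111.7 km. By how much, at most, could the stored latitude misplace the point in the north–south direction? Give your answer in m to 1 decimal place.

0.6 m

Rounding to 5 decimal places leaves the latitude within ±5e-06° of the true value.
So the N–S error is at most 5e-06 × 111700 = 0.5585 m.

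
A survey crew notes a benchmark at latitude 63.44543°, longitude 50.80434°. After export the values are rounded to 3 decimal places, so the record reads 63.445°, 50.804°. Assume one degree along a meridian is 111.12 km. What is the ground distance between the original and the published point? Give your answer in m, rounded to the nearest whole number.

51 m

Δlat = 63.44543 − 63.445 = +0.00043°; Δlon = 50.80434 − 50.804 = +0.00034°.
N–S: 0.00043° × 111120 m/° = 47.7816 m.
East–west at this latitude: 0.00034° × 111120 × cos 63.445° ≈ 0.00034 × 49676.9 = 16.8902 m.
Distance: √(47.7816² + 16.8902²) ≈ 50.679 m.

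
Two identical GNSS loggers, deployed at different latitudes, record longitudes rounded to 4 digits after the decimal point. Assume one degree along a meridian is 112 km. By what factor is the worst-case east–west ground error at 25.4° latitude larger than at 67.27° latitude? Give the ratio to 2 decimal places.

2.34

Rounding to 4 decimal places leaves the longitude within ±5e-05° of the true value.
Error at 25.4° = 5e-05° × 112000 × cos 25.4° ≈ 5.6 × 0.9033 = 5.0587 m.
Error at 67.27° = 5e-05° × 112000 × cos 67.27° ≈ 5.6 × 0.3864 = 2.1638 m.
The ratio reduces to cos 25.4° / cos 67.27° = 0.9033/0.3864 ≈ 2.3379.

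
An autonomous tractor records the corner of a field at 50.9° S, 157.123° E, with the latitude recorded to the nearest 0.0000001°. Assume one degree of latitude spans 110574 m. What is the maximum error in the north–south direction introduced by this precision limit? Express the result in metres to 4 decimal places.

0.0055 metres

Rounding to 7 decimal places leaves the latitude within ±5e-08° of the true value.
Along the meridian that is 5e-08° × 110574 m/° = 0.0055287 m.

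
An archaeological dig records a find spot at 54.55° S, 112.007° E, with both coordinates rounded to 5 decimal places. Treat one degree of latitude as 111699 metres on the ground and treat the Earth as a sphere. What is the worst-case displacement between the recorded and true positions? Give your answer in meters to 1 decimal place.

Rounding to 5 decimal places leaves each coordinate within ±5e-06° of the true value.
North–south component: 5e-06° × 111699 = 0.558495 m.
E–W at 54.55°: 5e-06° × 111699 × cos 54.55° = 5e-06 × 111699 × 0.5800 ≈ 0.323923 m.
Worst case both components are at the extreme and orthogonal: √(0.558495² + 0.323923²) ≈ 0.645634 m.

0.6 meters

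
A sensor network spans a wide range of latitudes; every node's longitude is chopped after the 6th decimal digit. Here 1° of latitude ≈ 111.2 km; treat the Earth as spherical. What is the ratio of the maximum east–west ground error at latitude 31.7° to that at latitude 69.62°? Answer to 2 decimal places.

2.44

Truncating at 6 decimal places can drop up to a full unit in the last place, so the longitude may be off by as much as 1e-06°.
Error at 31.7° = 1e-06° × 111200 × cos 31.7° ≈ 0.1112 × 0.8508 = 0.09461 m.
Error at 69.62° = 1e-06° × 111200 × cos 69.62° ≈ 0.1112 × 0.3482 = 0.038725 m.
The ratio reduces to cos 31.7° / cos 69.62° = 0.8508/0.3482 ≈ 2.4431.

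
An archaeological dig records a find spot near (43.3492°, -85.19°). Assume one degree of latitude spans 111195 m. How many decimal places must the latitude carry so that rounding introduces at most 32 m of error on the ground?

4

One degree of latitude covers 111195 m.
Rounding to N decimal places gives at most 0.5 × 10⁻ᴺ degrees of error, i.e. 0.5 × 10⁻ᴺ × 111195 m.
Setting 55597.5 × 10⁻ᴺ ≤ 32 gives 10ᴺ ≥ 1737, i.e. N ≥ 3.24.
N = 3 would give 55.6 m (too coarse); N = 4 gives 5.56 m ≤ 32 m.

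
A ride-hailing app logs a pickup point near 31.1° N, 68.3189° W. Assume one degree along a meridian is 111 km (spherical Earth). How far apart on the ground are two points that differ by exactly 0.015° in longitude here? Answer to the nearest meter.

1426 meters

0.015° of longitude at 31.1° is 0.015 × 111000 × cos 31.1° ≈ 0.015 × 95045.6 = 1425.68 m.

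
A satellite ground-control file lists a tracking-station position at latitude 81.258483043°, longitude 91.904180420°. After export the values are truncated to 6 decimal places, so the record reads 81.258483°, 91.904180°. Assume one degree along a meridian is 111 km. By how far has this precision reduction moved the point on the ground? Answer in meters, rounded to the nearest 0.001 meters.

The latitude changed by +0.000000043° and the longitude by +0.000000420°.
North–south shift: 0.000000043 × 111000 = 0.004773 m.
E–W at 81.2585°: 0.000000420° × 111000 × cos 81.2585° = 0.000000420 × 111000 × 0.1520 ≈ 0.00708517 m.
Distance: √(0.004773² + 0.00708517²) ≈ 0.0085429 m.

0.009 meters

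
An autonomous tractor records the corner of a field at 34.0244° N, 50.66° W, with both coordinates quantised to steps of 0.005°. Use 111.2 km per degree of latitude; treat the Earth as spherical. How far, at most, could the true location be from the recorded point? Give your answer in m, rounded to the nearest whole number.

With a 0.005° grid the true value lies within half a step, ±0.005°/2 = ±0.0025°, of the stored one.
Latitude error → 0.0025 × 111200 = 278 m along the meridian.
E–W at 34.0244°: 0.0025° × 111200 × cos 34.0244° = 0.0025 × 111200 × 0.8288 ≈ 230.406 m.
The two errors are perpendicular, so the maximum displacement is √(278² + 230.406²) ≈ 361.069 m.

361 m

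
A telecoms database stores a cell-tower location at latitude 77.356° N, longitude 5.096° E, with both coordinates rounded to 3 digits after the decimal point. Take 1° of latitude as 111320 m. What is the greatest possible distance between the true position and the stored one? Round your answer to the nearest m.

Rounding to 3 decimal places leaves each coordinate within ±0.0005° of the true value.
North–south component: 0.0005° × 111320 = 55.66 m.
Longitude error → 0.0005 × 111320 × cos 77.356° = 0.0005 × 111320 × 0.2189 ≈ 12.1836 m.
Combining orthogonally: (55.66² + 12.1836²)^½ ≈ 56.9778 m.

57 m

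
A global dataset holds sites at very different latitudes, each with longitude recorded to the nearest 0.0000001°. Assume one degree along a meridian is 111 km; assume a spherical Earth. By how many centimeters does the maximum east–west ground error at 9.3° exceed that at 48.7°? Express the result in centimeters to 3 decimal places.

Rounding to 7 decimal places leaves the longitude within ±5e-08° of the true value.
Error at 9.3° = 5e-08° × 111000 × cos 9.3° ≈ 0.00555 × 0.9869 = 0.005477 m.
At 48.7°: 5e-08° × 111000 × cos 48.7° = 5e-08 × 111000 × 0.6600 ≈ 0.003663 m.
So the lower-latitude error exceeds the higher by 0.005477 − 0.003663 = 0.001814 m.
That is 0.00181404 m = 0.1814 cm.

0.181 centimeters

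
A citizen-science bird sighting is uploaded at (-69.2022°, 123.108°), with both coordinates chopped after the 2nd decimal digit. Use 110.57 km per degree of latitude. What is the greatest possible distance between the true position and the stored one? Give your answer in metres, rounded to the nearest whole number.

1173 metres

Truncating at 2 decimal places can drop up to a full unit in the last place, so each coordinate may be off by as much as 0.01°.
North–south component: 0.01° × 110570 = 1105.7 m.
Longitude error → 0.01 × 110570 × cos 69.2022° = 0.01 × 110570 × 0.3551 ≈ 392.602 m.
Worst case both components are at the extreme and orthogonal: √(1105.7² + 392.602²) ≈ 1173.33 m.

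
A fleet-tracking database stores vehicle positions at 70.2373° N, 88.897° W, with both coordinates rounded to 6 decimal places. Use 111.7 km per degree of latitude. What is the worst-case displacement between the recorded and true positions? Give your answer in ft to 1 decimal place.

Rounding to 6 decimal places leaves each coordinate within ±5e-07° of the true value.
N–S: 5e-07° × 111700 m/° = 0.05585 m.
East–west component at 70.2373°: 5e-07° × 111700 × cos 70.2373° ≈ 5e-07 × 37768.6 ≈ 0.0188843 m.
Worst case both components are at the extreme and orthogonal: √(0.05585² + 0.0188843²) ≈ 0.0589562 m.
Converting: 0.0589562 m × 3.2808 ft/m ≈ 0.19343 ft.

0.2 ft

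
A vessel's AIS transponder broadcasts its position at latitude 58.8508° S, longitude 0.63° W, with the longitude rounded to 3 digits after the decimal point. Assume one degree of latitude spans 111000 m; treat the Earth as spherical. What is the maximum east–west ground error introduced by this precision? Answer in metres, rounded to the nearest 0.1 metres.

Rounding to 3 decimal places leaves the longitude within ±0.0005° of the true value.
Parallels shrink by cos φ, so at 58.8508° a degree of longitude is 111000 × 0.5173 ≈ 57416.8 m.
East–west error: 0.0005° × 57416.8 m/° ≈ 28.7084 m.

28.7 metres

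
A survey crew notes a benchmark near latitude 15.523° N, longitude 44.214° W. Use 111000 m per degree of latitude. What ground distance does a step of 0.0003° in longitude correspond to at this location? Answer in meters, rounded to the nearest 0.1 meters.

32.1 meters

At 15.523° a degree of longitude is 111000 × cos 15.523° ≈ 106951 m, so 0.0003° corresponds to 32.0853 m.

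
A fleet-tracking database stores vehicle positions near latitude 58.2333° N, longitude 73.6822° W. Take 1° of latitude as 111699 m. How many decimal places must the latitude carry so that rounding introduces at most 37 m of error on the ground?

4

One degree of latitude covers 111699 m.
Rounding to N decimal places gives at most 0.5 × 10⁻ᴺ degrees of error, i.e. 0.5 × 10⁻ᴺ × 111699 m.
Need 0.5 × 111699 × 10⁻ᴺ ≤ 37 → 10⁻ᴺ ≤ 6.625e-04, so N ≥ 3.18.
N = 3 would give 55.8 m (too coarse); N = 4 gives 5.58 m ≤ 37 m.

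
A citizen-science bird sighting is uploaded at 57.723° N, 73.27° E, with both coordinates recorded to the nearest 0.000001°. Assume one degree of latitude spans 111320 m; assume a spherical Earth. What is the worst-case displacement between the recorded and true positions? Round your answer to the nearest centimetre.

6 centimetres

Rounding to 6 decimal places leaves each coordinate within ±5e-07° of the true value.
N–S: 5e-07° × 111320 m/° = 0.05566 m.
East–west component at 57.723°: 5e-07° × 111320 × cos 57.723° ≈ 5e-07 × 59446.3 ≈ 0.0297232 m.
The two errors are perpendicular, so the maximum displacement is √(0.05566² + 0.0297232²) ≈ 0.0630991 m.
That is 0.0630991 m = 6.3099 cm.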